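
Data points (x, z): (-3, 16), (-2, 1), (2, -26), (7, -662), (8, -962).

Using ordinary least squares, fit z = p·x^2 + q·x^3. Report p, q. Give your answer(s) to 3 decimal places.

p = -2.849, q = -1.523

From the data, Σx^2·x^2 = 6610, Σx^2·x^3 = 49332, Σx^3·x^3 = 380650.
For Aᵀz: Σx^2·z = -93962, Σx^3·z = -720258.
So AᵀA·[p, q]ᵀ = Aᵀz: [[6610, 49332]; [49332, 380650]]·[p, q]ᵀ = [-93962, -720258]ᵀ.
Determinant 6610·380650 − 49332² = 82450276.
p = ((-93962)·380650 − 49332·(-720258))/82450276 = -58716911/20612569; q = (6610·(-720258) − 49332·(-93962))/82450276 = -31392999/20612569.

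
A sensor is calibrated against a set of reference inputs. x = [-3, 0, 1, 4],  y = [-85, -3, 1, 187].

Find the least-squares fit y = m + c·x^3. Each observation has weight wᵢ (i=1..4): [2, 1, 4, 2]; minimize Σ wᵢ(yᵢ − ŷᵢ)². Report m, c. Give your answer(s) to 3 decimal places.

m = -3.048, c = 2.980

Sums needed: Σwᵢ·1 = 9, Σwᵢ·x^3 = 78, Σwᵢ·x^3·x^3 = 9654.
And Σwᵢ·y = 205, Σwᵢ·x^3·y = 28530.
Normal equations: [[9, 78]; [78, 9654]]·[m, c]ᵀ = [205, 28530]ᵀ.
Eliminating c: 9654·(row 1) − 78·(row 2) gives 80802·m = 9654·205 − 78·28530 = -246270, so m = -41045/13467.
Then c = (28530 − 78·(-41045/13467))/9654 = 40130/13467.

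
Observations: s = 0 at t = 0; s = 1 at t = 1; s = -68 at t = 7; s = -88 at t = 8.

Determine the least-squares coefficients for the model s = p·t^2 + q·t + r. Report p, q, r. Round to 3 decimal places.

p = -1.500, q = 0.820, r = 0.720

Compute the Gram sums: Σt^2·t^2 = 6498, Σt^2·t = 856, Σt^2 = 114, Σt·t = 114, Σt = 16, Σ1 = 4.
Right-hand side: Σt^2·s = -8963, Σt·s = -1179, Σs = -155.
MᵀM·[p, q, r]ᵀ = Mᵀs becomes [[6498, 856, 114]; [856, 114, 16]; [114, 16, 4]]·[p, q, r]ᵀ = [-8963, -1179, -155]ᵀ.
Solving the 3×3 system (Gaussian elimination) gives p = -3/2, q = 41/50, r = 18/25.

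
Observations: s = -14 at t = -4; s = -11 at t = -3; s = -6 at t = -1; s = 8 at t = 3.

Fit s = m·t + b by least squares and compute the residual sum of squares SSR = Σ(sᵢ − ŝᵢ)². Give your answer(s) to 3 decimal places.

Entries of MᵀM: Σt·t = 35, Σt = -5, Σ1 = 4.
Moment sums: Σt·s = 119, Σs = -23.
MᵀM·[m, b]ᵀ = Mᵀs becomes [[35, -5]; [-5, 4]]·[m, b]ᵀ = [119, -23]ᵀ.
Eliminating b: 4·(row 1) − (-5)·(row 2) gives 115·m = 4·119 − (-5)·(-23) = 361, so m = 361/115.
Then b = ((-23) − (-5)·(361/115))/4 = -42/23.
Residuals: 44/115, 28/115, -119/115, 47/115; SSR = 166/115.

SSR = 1.443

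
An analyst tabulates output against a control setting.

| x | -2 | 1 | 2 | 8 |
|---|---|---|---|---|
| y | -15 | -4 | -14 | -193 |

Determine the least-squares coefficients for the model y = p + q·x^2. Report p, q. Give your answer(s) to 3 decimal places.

p = -2.029, q = -2.985

The normal system MᵀM·[p, q]ᵀ = Mᵀy is [[4, 73]; [73, 4129]]·[p, q]ᵀ = [-226, -12472]ᵀ.
det = 4·4129 − 73² = 11187.
p = ((-226)·4129 − 73·(-12472))/11187 = -2522/1243; q = (4·(-12472) − 73·(-226))/11187 = -3710/1243.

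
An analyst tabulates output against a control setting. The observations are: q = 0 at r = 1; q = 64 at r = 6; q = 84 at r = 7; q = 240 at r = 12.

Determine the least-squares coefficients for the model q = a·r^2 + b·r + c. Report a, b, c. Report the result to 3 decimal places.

a = 1.533, b = 1.870, c = -3.321

With design matrix M, MᵀM = [[24434, 2288, 230]; [2288, 230, 26]; [230, 26, 4]] and Mᵀq = [40980, 3852, 388]ᵀ.
Row-reducing yields a = 23/15, b = 1711/915, c = -1013/305.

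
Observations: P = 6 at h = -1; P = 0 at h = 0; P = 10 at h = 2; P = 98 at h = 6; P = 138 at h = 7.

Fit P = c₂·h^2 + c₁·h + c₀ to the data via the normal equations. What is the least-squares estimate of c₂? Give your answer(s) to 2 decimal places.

c₂ = 3.07

From the data, Σh^2·h^2 = 3714, Σh^2·h = 566, Σh^2 = 90, Σh·h = 90, Σh = 14, Σ1 = 5.
And Σh^2·P = 10336, Σh·P = 1568, ΣP = 252.
Solving the 3×3 system (Gaussian elimination) gives c₂ = 7452/2431, c₁ = -4792/2431, c₀ = 164/221.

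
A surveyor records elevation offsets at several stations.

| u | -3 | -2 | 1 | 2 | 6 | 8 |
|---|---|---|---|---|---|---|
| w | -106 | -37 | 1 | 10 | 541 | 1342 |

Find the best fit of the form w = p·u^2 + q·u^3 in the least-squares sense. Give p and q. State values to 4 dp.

With design matrix X, XᵀX = [[5506, 40302]; [40302, 309658]] and Xᵀw = [104303, 807199]ᵀ.
Determinant 5506·309658 − 40302² = 80725744.
p = (104303·309658 − 40302·807199)/80725744 = -58368931/20181436; q = (5506·807199 − 40302·104303)/80725744 = 60204547/20181436.

p = -2.8922, q = 2.9832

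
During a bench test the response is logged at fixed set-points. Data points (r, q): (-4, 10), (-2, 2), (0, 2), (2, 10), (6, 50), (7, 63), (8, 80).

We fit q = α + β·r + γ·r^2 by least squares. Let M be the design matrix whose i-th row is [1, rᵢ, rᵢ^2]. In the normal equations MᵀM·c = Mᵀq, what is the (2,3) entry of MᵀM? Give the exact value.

1007

Row 2 ↔ basis r, column 3 ↔ basis r^2, so (MᵀM)_{2,3} = Σᵢ (r)·(r^2) = (-4)·(16) + (-2)·(4) + (0)·(0) + (2)·(4) + (6)·(36) + (7)·(49) + (8)·(64) = 1007.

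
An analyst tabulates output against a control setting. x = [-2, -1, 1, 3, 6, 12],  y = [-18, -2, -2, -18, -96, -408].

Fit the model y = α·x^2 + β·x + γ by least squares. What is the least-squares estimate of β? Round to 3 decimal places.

β = 2.298

From the data, Σx^2·x^2 = 22131, Σx^2·x = 1963, Σx^2 = 195, Σx·x = 195, Σx = 19, Σ1 = 6.
For Aᵀy: Σx^2·y = -62446, Σx·y = -5490, Σy = -544.
AᵀA·[α, β, γ]ᵀ = Aᵀy becomes [[22131, 1963, 195]; [1963, 195, 19]; [195, 19, 6]]·[α, β, γ]ᵀ = [-62446, -5490, -544]ᵀ.
Inverting the 3×3 Gram matrix, [α, β, γ]ᵀ = [-483501/159560, 366637/159560, 10749/19945]ᵀ.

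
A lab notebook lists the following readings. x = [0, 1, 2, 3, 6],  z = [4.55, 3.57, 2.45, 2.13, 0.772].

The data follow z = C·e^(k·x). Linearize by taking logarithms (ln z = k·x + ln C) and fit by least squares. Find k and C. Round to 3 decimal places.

Taking logs, ln z = k·x + ln C, so regress ln z on x.
Σx = 12.0000, Σ(x)² = 50.0000, Σln z = 4.1811, Σx·ln z = 3.7805.
Normal system: [[50.0000, 12.0000]; [12.0000, 5]]·[k, ln C]ᵀ = [3.7805, 4.1811]ᵀ.
Δ = 50.0000·5 − (12.0000)² = 106.0000; k = (3.7805·5 − 12.0000·4.1811)/106.0000 = -0.29501, ln C = (50.0000·4.1811 − 12.0000·3.7805)/106.0000 = 1.54425, so C = exp(1.54425) = 4.68447.

k = -0.295, C = 4.684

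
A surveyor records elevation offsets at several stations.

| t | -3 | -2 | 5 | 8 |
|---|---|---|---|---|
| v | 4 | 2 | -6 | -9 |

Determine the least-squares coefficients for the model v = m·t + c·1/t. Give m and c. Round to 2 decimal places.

m = -1.15, c = -0.12

Sums needed: Σt·t = 102, Σt·1/t = 4, Σ1/t·1/t = 6001/14400.
And Σt·v = -118, Σ1/t·v = -559/120.
Normal equations: [[102, 4]; [4, 6001/14400]]·[m, c]ᵀ = [-118, -559/120]ᵀ.
det = 102·(6001/14400) − 4² = 63617/2400.
m = ((-118)·(6001/14400) − 4·(-559/120))/(63617/2400) = -219899/190851; c = (102·(-559/120) − 4·(-118))/(63617/2400) = -7560/63617.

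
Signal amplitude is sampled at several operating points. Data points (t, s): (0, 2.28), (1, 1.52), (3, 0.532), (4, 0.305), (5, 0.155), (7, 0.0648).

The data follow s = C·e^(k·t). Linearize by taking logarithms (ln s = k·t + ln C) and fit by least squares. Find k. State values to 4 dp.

k = -0.5234

With ln sᵢ as the transformed response and tᵢ as the regressor:
XᵀX = [[100.0000, 20.0000]; [20.0000, 6]], rhs = [-34.7012, -5.1764]ᵀ  (here Σt = 20.0000, Σ(t)² = 100.0000, Σln s = -5.1764, Σt·ln s = -34.7012).
Δ = 100.0000·6 − (20.0000)² = 200.0000; k = (-34.7012·6 − 20.0000·-5.1764)/200.0000 = -0.52339, ln C = (100.0000·-5.1764 − 20.0000·-34.7012)/200.0000 = 0.88190.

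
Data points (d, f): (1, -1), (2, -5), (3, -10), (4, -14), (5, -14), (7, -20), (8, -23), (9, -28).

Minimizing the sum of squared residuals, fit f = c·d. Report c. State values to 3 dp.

c = -2.984

Sums needed: Σd·d = 249.
Right-hand side: Σd·f = -743.
Hence c = -743 / 249 ≈ -2.98394.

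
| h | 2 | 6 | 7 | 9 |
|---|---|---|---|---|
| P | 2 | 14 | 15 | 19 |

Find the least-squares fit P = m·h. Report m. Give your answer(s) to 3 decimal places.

With design matrix X, XᵀX = [[170]] and XᵀP = [364]ᵀ.
m = 364/170 = 2.14118.

m = 2.141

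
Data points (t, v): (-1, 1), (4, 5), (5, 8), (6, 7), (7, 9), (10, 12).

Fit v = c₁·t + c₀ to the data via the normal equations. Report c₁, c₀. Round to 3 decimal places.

XᵀX·[c₁, c₀]ᵀ = Xᵀv reads: 227·c₁ + 31·c₀ = 284;  31·c₁ + 6·c₀ = 42.
(Σt·t = 227, Σt = 31, Σ1 = 6, Σt·v = 284, Σv = 42.)
Determinant 227·6 − 31² = 401.
c₁ = (284·6 − 31·42)/401 = 402/401; c₀ = (227·42 − 31·284)/401 = 730/401.

c₁ = 1.002, c₀ = 1.820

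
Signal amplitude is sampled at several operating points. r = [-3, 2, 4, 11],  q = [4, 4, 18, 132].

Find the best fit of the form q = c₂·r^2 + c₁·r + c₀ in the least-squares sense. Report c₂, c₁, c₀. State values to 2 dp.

With design matrix A, AᵀA = [[14994, 1376, 150]; [1376, 150, 14]; [150, 14, 4]] and Aᵀq = [16312, 1520, 158]ᵀ.
Inverting the 3×3 Gram matrix, [c₂, c₁, c₀]ᵀ = [16155/15862, 15749/15862, -34385/15862]ᵀ.

c₂ = 1.02, c₁ = 0.99, c₀ = -2.17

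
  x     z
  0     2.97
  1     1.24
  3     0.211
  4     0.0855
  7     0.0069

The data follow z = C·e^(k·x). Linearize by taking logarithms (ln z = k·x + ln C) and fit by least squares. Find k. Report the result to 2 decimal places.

k = -0.87

Taking logs, ln z = k·x + ln C, so regress ln z on x.
AᵀA = [[75.0000, 15.0000]; [15.0000, 5]], rhs = [-49.1232, -7.6877]ᵀ  (here Σx = 15.0000, Σ(x)² = 75.0000, Σln z = -7.6877, Σx·ln z = -49.1232).
Slope k = (n·Σx·ln z − Σx·Σln z)/(n·Σ(x)² − (Σx)²) = (5·-49.1232 − 15.0000·-7.6877)/150.0000 = -0.86867; ln C = (Σln z − k·Σx)/n = 1.06847.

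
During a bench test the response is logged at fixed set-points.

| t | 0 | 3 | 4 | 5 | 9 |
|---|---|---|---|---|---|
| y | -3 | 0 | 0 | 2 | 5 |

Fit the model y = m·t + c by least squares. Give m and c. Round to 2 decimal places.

m = 0.89, c = -2.95

Forming AᵀA = [[131, 21]; [21, 5]] and Aᵀy = [55, 4]ᵀ gives AᵀA·[m, c]ᵀ = Aᵀy.
Δ = 131·5 − 21² = 214.
m = (55·5 − 21·4)/214 = 191/214; c = (131·4 − 21·55)/214 = -631/214.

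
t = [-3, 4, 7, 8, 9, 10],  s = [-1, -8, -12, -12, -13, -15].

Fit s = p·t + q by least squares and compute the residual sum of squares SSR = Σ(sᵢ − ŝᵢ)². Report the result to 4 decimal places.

SSR = 1.0856

Setting ∂/∂p … = 0 gives: 319·p + 35·q = -476;  35·p + 6·q = -61.
(Σt·t = 319, Σt = 35, Σ1 = 6, Σt·s = -476, Σs = -61.)
Eliminating q: 6·(row 1) − 35·(row 2) gives 689·p = 6·(-476) − 35·(-61) = -721, so p = -721/689.
Then q = ((-61) − 35·(-721/689))/6 = -2799/689.
Residuals: -1/13, 171/689, -422/689, 23/53, 331/689, -326/689; SSR = 748/689.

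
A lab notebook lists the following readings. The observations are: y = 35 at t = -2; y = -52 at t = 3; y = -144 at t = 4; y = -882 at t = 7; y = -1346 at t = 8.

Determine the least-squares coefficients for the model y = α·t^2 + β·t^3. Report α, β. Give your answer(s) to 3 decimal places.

α = 3.094, β = -3.015

Compute the Gram sums: Σt^2·t^2 = 6850, Σt^2·t^3 = 50810, Σt^3·t^3 = 384682.
For Xᵀy: Σt^2·y = -131994, Σt^3·y = -1002578.
So XᵀX·[α, β]ᵀ = Xᵀy: [[6850, 50810]; [50810, 384682]]·[α, β]ᵀ = [-131994, -1002578]ᵀ.
Eliminating β: 384682·(row 1) − 50810·(row 2) gives 53415600·α = 384682·(-131994) − 50810·(-1002578) = 165272272, so α = 10329517/3338475.
Then β = ((-1002578) − 50810·(10329517/3338475))/384682 = -2013052/667695.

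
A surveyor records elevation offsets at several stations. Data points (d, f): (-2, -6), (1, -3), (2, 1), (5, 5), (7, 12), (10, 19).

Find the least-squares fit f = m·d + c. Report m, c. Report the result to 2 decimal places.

m = 2.14, c = -3.53

Sums needed: Σd·d = 183, Σd = 23, Σ1 = 6.
Moment sums: Σd·f = 310, Σf = 28.
MᵀM·[m, c]ᵀ = Mᵀf becomes [[183, 23]; [23, 6]]·[m, c]ᵀ = [310, 28]ᵀ.
det = 183·6 − 23² = 569.
m = (310·6 − 23·28)/569 = 1216/569; c = (183·28 − 23·310)/569 = -2006/569.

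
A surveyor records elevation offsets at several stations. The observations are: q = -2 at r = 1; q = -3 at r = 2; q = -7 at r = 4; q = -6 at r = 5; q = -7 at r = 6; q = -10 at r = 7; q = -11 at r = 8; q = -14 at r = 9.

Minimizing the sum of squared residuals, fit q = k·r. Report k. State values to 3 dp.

k = -1.420

The normal equations are: 276·k = -392.
k = (-392)/276 = -1.42029.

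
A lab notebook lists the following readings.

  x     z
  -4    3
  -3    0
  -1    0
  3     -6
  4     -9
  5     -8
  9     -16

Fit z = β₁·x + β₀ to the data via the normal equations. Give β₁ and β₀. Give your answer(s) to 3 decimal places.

AᵀA·[β₁, β₀]ᵀ = Aᵀz reads: 157·β₁ + 13·β₀ = -250;  13·β₁ + 7·β₀ = -36.
det = 157·7 − 13² = 930.
β₁ = ((-250)·7 − 13·(-36))/930 = -641/465; β₀ = (157·(-36) − 13·(-250))/930 = -1201/465.

β₁ = -1.378, β₀ = -2.583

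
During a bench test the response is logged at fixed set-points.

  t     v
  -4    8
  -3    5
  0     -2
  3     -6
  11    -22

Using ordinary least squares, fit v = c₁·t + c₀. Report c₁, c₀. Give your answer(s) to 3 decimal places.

Sums needed: Σt·t = 155, Σt = 7, Σ1 = 5.
Moment sums: Σt·v = -307, Σv = -17.
So MᵀM·[c₁, c₀]ᵀ = Mᵀv: [[155, 7]; [7, 5]]·[c₁, c₀]ᵀ = [-307, -17]ᵀ.
Eliminating c₀: 5·(row 1) − 7·(row 2) gives 726·c₁ = 5·(-307) − 7·(-17) = -1416, so c₁ = -236/121.
Then c₀ = ((-17) − 7·(-236/121))/5 = -81/121.

c₁ = -1.950, c₀ = -0.669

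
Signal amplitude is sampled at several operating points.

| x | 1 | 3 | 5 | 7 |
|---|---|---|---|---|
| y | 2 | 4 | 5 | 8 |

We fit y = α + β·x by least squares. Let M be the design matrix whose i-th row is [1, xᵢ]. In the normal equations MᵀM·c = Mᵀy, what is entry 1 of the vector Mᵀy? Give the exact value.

19

Entry 1 ↔ basis 1, so (Mᵀy)_{1} = Σᵢ yᵢ = (1)·(2) + (1)·(4) + (1)·(5) + (1)·(8) = 19.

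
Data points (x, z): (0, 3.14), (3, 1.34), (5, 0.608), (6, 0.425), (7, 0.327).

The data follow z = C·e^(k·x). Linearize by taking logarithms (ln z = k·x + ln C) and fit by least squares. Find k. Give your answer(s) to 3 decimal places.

With ln zᵢ as the transformed response and xᵢ as the regressor:
Over the data: Σx = 21.0000, Σ(x)² = 119.0000, Σln z = -1.0341, Σx·ln z = -14.5685.
Normal system: [[119.0000, 21.0000]; [21.0000, 5]]·[k, ln C]ᵀ = [-14.5685, -1.0341]ᵀ.
Slope k = (n·Σx·ln z − Σx·Σln z)/(n·Σ(x)² − (Σx)²) = (5·-14.5685 − 21.0000·-1.0341)/154.0000 = -0.33198; ln C = (Σln z − k·Σx)/n = 1.18749.

k = -0.332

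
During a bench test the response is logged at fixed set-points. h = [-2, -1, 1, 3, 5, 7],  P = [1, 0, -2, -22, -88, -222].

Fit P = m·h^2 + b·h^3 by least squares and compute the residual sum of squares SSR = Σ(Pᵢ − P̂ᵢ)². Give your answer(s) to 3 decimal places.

SSR = 1.070

Normal-equation sums: Σh^2·h^2 = 3125, Σh^2·h^3 = 20143, Σh^3·h^3 = 134069.
For XᵀP: Σh^2·P = -13274, Σh^3·P = -87750.
Normal equations: [[3125, 20143]; [20143, 134069]]·[m, b]ᵀ = [-13274, -87750]ᵀ.
det = 3125·134069 − 20143² = 13225176.
m = ((-13274)·134069 − 20143·(-87750))/13225176 = -1510457/1653147; b = (3125·(-87750) − 20143·(-13274))/13225176 = -855071/1653147.
Residuals: 854407/1653147, 218462/551049, -940766/1653147, 34644/183683, -92404/183683, 303112/1653147; SSR = 1769531/1653147.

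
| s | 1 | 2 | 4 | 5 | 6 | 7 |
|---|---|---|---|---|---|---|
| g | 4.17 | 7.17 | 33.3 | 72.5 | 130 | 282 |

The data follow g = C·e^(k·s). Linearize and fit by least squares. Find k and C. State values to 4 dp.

k = 0.7120, C = 1.9146

Taking logs, ln g = k·s + ln C, so regress ln g on s.
Sums: Σs = 25.0000, Σ(s)² = 131.0000, Σln g = 21.6964, Σs·ln g = 109.5064.
Normal system: [[131.0000, 25.0000]; [25.0000, 6]]·[k, ln C]ᵀ = [109.5064, 21.6964]ᵀ.
Solving (det = 161.0000): k = 0.71198, ln C = 0.64949, so C = exp(0.64949) = 1.91457.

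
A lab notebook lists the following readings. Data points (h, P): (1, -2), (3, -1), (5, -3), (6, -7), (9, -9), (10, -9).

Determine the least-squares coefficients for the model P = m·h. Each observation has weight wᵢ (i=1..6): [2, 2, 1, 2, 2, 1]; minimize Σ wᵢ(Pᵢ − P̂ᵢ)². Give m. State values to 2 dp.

The normal equations are: 379·m = -361.
(Σwᵢ·h·h = 379, Σwᵢ·h·P = -361.)
Hence m = -361 / 379 ≈ -0.952507.

m = -0.95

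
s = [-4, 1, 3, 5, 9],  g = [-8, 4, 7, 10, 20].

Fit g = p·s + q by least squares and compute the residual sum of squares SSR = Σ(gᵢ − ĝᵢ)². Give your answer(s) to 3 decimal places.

With design matrix A, AᵀA = [[132, 14]; [14, 5]] and Aᵀg = [287, 33]ᵀ.
Eliminating q: 5·(row 1) − 14·(row 2) gives 464·p = 5·287 − 14·33 = 973, so p = 973/464.
Then q = (33 − 14·(973/464))/5 = 169/232.
Residuals: -79/232, 545/464, -9/464, -563/464, 185/464; SSR = 1451/464.

SSR = 3.127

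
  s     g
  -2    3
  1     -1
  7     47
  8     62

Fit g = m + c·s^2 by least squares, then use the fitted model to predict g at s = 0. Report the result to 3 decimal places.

ĝ = -1.502

Entries of XᵀX: Σ1 = 4, Σs^2 = 118, Σs^2·s^2 = 6514.
Moment sums: Σg = 111, Σs^2·g = 6282.
Eliminating c: 6514·(row 1) − 118·(row 2) gives 12132·m = 6514·111 − 118·6282 = -18222, so m = -3037/2022.
Then c = (6282 − 118·(-3037/2022))/6514 = 2005/2022.
At s = 0: ĝ = (-3037/2022)·(1) + (2005/2022)·(0) = -3037/2022.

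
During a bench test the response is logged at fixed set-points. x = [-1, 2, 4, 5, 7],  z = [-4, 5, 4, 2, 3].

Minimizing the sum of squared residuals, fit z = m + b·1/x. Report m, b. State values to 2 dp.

m = 1.89, b = 5.94

Normal-equation sums: Σ1 = 5, Σ1/x = 13/140, Σ1/x·1/x = 26909/19600.
Moment sums: Σz = 10, Σ1/x·z = 583/70.
MᵀM·[m, b]ᵀ = Mᵀz becomes [[5, 13/140]; [13/140, 26909/19600]]·[m, b]ᵀ = [10, 583/70]ᵀ.
Determinant 5·(26909/19600) − (13/140)² = 16797/2450.
m = (10·(26909/19600) − (13/140)·(583/70))/(16797/2450) = 21161/11198; b = (5·(583/70) − (13/140)·10)/(16797/2450) = 33250/5599.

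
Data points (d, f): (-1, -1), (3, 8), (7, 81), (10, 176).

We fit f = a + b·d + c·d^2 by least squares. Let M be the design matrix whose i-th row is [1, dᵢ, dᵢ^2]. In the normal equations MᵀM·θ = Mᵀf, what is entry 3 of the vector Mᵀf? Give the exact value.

Entry 3 ↔ basis d^2, so (Mᵀf)_{3} = Σᵢ (d^2)·fᵢ = (1)·(-1) + (9)·(8) + (49)·(81) + (100)·(176) = 21640.

21640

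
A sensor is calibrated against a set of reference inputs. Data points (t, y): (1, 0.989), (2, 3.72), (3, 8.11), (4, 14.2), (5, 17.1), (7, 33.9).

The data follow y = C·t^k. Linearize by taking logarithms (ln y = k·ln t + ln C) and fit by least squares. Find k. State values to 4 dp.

With ln yᵢ as the transformed response and ln tᵢ as the regressor:
Σln t = 6.7334, Σ(ln t)² = 9.9861, Σln y = 12.4115, Σln t·ln y = 18.3139.
Equations: 9.9861·k + 6.7334·ln C = 18.3139;  6.7334·k + 6·ln C = 12.4115.
Δ = 9.9861·6 − (6.7334)² = 14.5777; k = (18.3139·6 − 6.7334·12.4115)/14.5777 = 1.80491, ln C = (9.9861·12.4115 − 6.7334·18.3139)/14.5777 = 0.04305.

k = 1.8049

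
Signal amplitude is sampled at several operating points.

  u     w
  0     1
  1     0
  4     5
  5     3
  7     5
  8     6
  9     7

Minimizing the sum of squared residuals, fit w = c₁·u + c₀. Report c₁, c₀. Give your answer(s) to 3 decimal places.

c₁ = 0.704, c₀ = 0.440

XᵀX·[c₁, c₀]ᵀ = Xᵀw reads: 236·c₁ + 34·c₀ = 181;  34·c₁ + 7·c₀ = 27.
(Σu·u = 236, Σu = 34, Σ1 = 7, Σu·w = 181, Σw = 27.)
Δ = 236·7 − 34² = 496.
c₁ = (181·7 − 34·27)/496 = 349/496; c₀ = (236·27 − 34·181)/496 = 109/248.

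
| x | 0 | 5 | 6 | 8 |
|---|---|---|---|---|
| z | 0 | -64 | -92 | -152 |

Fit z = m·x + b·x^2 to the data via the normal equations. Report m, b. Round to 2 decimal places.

m = -3.08, b = -2.00

AᵀA·[m, b]ᵀ = Aᵀz reads: 125·m + 853·b = -2088;  853·m + 6017·b = -14640.
(Σx·x = 125, Σx·x^2 = 853, Σx^2·x^2 = 6017, Σx·z = -2088, Σx^2·z = -14640.)
Determinant 125·6017 − 853² = 24516.
m = ((-2088)·6017 − 853·(-14640))/24516 = -6298/2043; b = (125·(-14640) − 853·(-2088))/24516 = -4078/2043.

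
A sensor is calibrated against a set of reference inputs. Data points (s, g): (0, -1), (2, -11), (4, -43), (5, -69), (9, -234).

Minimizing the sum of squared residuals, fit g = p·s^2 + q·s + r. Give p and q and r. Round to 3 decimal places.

With design matrix A, AᵀA = [[7458, 926, 126]; [926, 126, 20]; [126, 20, 5]] and Aᵀg = [-21411, -2645, -358]ᵀ.
Row-reducing yields p = -72533/23656, q = 41613/23656, r = -16195/11828.

p = -3.066, q = 1.759, r = -1.369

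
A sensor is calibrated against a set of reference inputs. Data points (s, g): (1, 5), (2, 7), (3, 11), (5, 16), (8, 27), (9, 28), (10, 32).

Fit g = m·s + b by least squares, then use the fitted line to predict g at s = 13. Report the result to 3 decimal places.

Sums needed: Σs·s = 284, Σs = 38, Σ1 = 7.
For Aᵀg: Σs·g = 920, Σg = 126.
So AᵀA·[m, b]ᵀ = Aᵀg: [[284, 38]; [38, 7]]·[m, b]ᵀ = [920, 126]ᵀ.
Determinant 284·7 − 38² = 544.
m = (920·7 − 38·126)/544 = 413/136; b = (284·126 − 38·920)/544 = 103/68.
At s = 13: ĝ = (413/136)·(13) + (103/68)·(1) = 5575/136.

ĝ = 40.993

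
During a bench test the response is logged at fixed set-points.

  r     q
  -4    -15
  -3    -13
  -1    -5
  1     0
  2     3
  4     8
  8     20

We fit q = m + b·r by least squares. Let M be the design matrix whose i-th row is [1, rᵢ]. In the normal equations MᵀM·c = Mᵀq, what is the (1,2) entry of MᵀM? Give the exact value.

7

Row 1 ↔ basis 1, column 2 ↔ basis r, so (MᵀM)_{1,2} = Σᵢ r = (1)·(-4) + (1)·(-3) + (1)·(-1) + (1)·(1) + (1)·(2) + (1)·(4) + (1)·(8) = 7.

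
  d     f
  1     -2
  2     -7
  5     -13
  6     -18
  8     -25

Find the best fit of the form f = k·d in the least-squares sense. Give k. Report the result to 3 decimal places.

Compute the Gram sums: Σd·d = 130.
Right-hand side: Σd·f = -389.
MᵀM·[k]ᵀ = Mᵀf becomes [[130]]·[k]ᵀ = [-389]ᵀ.
Hence k = -389 / 130 ≈ -2.99231.

k = -2.992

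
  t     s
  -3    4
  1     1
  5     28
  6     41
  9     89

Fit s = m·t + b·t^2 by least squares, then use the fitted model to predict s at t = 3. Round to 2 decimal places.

XᵀX·[m, b]ᵀ = Xᵀs reads: 152·m + 1044·b = 1176;  1044·m + 8564·b = 9422.
(Σt·t = 152, Σt·t^2 = 1044, Σt^2·t^2 = 8564, Σt·s = 1176, Σt^2·s = 9422.)
Eliminating b: 8564·(row 1) − 1044·(row 2) gives 211792·m = 8564·1176 − 1044·9422 = 234696, so m = 4191/3782.
Then b = (9422 − 1044·(4191/3782))/8564 = 1825/1891.
At t = 3: ŝ = (4191/3782)·(3) + (1825/1891)·(9) = 45423/3782.

ŝ = 12.01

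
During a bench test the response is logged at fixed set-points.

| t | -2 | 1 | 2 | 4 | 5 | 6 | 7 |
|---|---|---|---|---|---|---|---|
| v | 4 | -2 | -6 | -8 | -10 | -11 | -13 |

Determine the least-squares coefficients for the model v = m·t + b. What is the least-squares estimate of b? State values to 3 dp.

b = -0.498

Normal-equation sums: Σt·t = 135, Σt = 23, Σ1 = 7.
For Mᵀv: Σt·v = -261, Σv = -46.
Normal equations: [[135, 23]; [23, 7]]·[m, b]ᵀ = [-261, -46]ᵀ.
Eliminating b: 7·(row 1) − 23·(row 2) gives 416·m = 7·(-261) − 23·(-46) = -769, so m = -769/416.
Then b = ((-46) − 23·(-769/416))/7 = -207/416.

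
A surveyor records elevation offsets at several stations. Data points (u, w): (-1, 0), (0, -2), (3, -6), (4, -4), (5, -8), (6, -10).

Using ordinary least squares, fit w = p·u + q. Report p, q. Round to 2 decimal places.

p = -1.26, q = -1.42

MᵀM·[p, q]ᵀ = Mᵀw reads: 87·p + 17·q = -134;  17·p + 6·q = -30.
(Σu·u = 87, Σu = 17, Σ1 = 6, Σu·w = -134, Σw = -30.)
Δ = 87·6 − 17² = 233.
p = ((-134)·6 − 17·(-30))/233 = -294/233; q = (87·(-30) − 17·(-134))/233 = -332/233.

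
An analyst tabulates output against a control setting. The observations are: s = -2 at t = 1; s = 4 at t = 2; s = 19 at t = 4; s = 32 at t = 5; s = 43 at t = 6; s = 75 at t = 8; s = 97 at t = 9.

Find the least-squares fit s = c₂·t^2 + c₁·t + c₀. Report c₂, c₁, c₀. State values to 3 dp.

c₂ = 1.043, c₁ = 1.744, c₀ = -4.254

Normal-equation sums: Σt^2·t^2 = 12851, Σt^2·t = 1655, Σt^2 = 227, Σt·t = 227, Σt = 35, Σ1 = 7.
Right-hand side: Σt^2·s = 15323, Σt·s = 1973, Σs = 268.
Normal equations: [[12851, 1655, 227]; [1655, 227, 35]; [227, 35, 7]]·[c₂, c₁, c₀]ᵀ = [15323, 1973, 268]ᵀ.
Row-reducing yields c₂ = 705/676, c₁ = 1179/676, c₀ = -719/169.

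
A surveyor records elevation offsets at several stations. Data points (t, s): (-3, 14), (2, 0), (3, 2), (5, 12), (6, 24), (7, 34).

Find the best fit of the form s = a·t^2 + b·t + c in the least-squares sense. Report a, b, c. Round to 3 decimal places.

Normal-equation sums: Σt^2·t^2 = 4500, Σt^2·t = 692, Σt^2 = 132, Σt·t = 132, Σt = 20, Σ1 = 6.
And Σt^2·s = 2974, Σt·s = 406, Σs = 86.
Solving the 3×3 system (Gaussian elimination) gives a = 272/273, b = -367/182, c = -236/273.

a = 0.996, b = -2.016, c = -0.864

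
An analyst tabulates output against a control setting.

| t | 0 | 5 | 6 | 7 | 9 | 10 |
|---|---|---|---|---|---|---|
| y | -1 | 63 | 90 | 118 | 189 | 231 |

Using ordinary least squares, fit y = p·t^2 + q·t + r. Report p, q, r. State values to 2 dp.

Sums needed: Σt^2·t^2 = 20883, Σt^2·t = 2413, Σt^2 = 291, Σt·t = 291, Σt = 37, Σ1 = 6.
Right-hand side: Σt^2·y = 49006, Σt·y = 5692, Σy = 690.
Solving the 3×3 system (Gaussian elimination) gives p = 263125/128424, q = 115663/42808, r = -16571/16053.

p = 2.05, q = 2.70, r = -1.03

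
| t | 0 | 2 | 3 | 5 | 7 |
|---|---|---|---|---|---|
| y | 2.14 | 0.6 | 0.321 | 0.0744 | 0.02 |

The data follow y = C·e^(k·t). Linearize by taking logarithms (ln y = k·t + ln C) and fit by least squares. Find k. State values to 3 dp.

With ln yᵢ as the transformed response and tᵢ as the regressor:
AᵀA = [[87.0000, 17.0000]; [17.0000, 5]], rhs = [-44.8063, -7.3967]ᵀ  (here Σt = 17.0000, Σ(t)² = 87.0000, Σln y = -7.3967, Σt·ln y = -44.8063).
Δ = 87.0000·5 − (17.0000)² = 146.0000; k = (-44.8063·5 − 17.0000·-7.3967)/146.0000 = -0.67321, ln C = (87.0000·-7.3967 − 17.0000·-44.8063)/146.0000 = 0.80957.

k = -0.673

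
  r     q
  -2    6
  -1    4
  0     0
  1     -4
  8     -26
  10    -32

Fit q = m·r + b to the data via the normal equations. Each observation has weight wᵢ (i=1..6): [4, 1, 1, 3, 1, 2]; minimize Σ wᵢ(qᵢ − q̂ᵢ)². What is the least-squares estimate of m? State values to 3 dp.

The normal equations are: 284·m + 22·b = -912;  22·m + 12·b = -74.
det = 284·12 − 22² = 2924.
m = ((-912)·12 − 22·(-74))/2924 = -137/43; b = (284·(-74) − 22·(-912))/2924 = -14/43.

m = -3.186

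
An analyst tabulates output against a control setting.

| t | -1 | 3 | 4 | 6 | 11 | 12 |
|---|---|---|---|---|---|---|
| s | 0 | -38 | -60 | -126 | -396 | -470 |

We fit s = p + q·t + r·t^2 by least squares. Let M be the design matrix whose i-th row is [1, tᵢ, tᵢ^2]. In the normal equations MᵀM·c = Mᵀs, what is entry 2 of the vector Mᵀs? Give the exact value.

Entry 2 ↔ basis t, so (Mᵀs)_{2} = Σᵢ (t)·sᵢ = (-1)·(0) + (3)·(-38) + (4)·(-60) + (6)·(-126) + (11)·(-396) + (12)·(-470) = -11106.

-11106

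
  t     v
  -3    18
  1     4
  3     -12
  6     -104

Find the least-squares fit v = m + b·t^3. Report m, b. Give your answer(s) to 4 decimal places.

Sums needed: Σ1 = 4, Σt^3 = 217, Σt^3·t^3 = 48115.
Moment sums: Σv = -94, Σt^3·v = -23270.
Normal equations: [[4, 217]; [217, 48115]]·[m, b]ᵀ = [-94, -23270]ᵀ.
det = 4·48115 − 217² = 145371.
m = ((-94)·48115 − 217·(-23270))/145371 = 526780/145371; b = (4·(-23270) − 217·(-94))/145371 = -72682/145371.

m = 3.6237, b = -0.5000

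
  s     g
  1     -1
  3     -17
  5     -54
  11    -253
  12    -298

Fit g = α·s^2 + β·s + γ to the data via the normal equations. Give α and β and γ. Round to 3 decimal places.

α = -1.983, β = -1.379, γ = 3.228

Compute the Gram sums: Σs^2·s^2 = 36084, Σs^2·s = 3212, Σs^2 = 300, Σs·s = 300, Σs = 32, Σ1 = 5.
Moment sums: Σs^2·g = -75029, Σs·g = -6681, Σg = -623.
XᵀX·[α, β, γ]ᵀ = Xᵀg becomes [[36084, 3212, 300]; [3212, 300, 32]; [300, 32, 5]]·[α, β, γ]ᵀ = [-75029, -6681, -623]ᵀ.
Solving the 3×3 system (Gaussian elimination) gives α = -954/481, β = -45107/32708, γ = 26397/8177.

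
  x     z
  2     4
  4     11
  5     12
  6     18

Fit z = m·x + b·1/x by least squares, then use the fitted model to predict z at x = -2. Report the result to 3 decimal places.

Normal-equation sums: Σx·x = 81, Σx·1/x = 4, Σ1/x·1/x = 1369/3600.
And Σx·z = 220, Σ1/x·z = 203/20.
Determinant 81·(1369/3600) − 4² = 5921/400.
m = (220·(1369/3600) − 4·(203/20))/(5921/400) = 155020/53289; b = (81·(203/20) − 4·220)/(5921/400) = -23140/5921.
At x = -2: ẑ = (155020/53289)·(-2) + (-23140/5921)·(-1/2) = -205910/53289.

ẑ = -3.864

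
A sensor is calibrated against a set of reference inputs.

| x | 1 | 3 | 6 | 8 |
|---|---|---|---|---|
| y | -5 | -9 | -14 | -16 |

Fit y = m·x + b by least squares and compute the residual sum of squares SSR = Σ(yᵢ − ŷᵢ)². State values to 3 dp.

SSR = 1.034

Forming MᵀM = [[110, 18]; [18, 4]] and Mᵀy = [-244, -44]ᵀ gives MᵀM·[m, b]ᵀ = Mᵀy.
det = 110·4 − 18² = 116.
m = ((-244)·4 − 18·(-44))/116 = -46/29; b = (110·(-44) − 18·(-244))/116 = -112/29.
Residuals: 13/29, -11/29, -18/29, 16/29; SSR = 30/29.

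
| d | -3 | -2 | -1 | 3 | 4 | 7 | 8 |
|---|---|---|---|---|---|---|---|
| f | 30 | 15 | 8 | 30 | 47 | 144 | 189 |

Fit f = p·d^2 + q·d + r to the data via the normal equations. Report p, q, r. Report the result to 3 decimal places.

p = 2.926, q = -0.299, r = 3.285

From the data, Σd^2·d^2 = 6932, Σd^2·d = 910, Σd^2 = 152, Σd·d = 152, Σd = 16, Σ1 = 7.
And Σd^2·f = 20512, Σd·f = 2670, Σf = 463.
Normal equations: [[6932, 910, 152]; [910, 152, 16]; [152, 16, 7]]·[p, q, r]ᵀ = [20512, 2670, 463]ᵀ.
Inverting the 3×3 Gram matrix, [p, q, r]ᵀ = [525841/179697, -53738/179697, 196747/59899]ᵀ.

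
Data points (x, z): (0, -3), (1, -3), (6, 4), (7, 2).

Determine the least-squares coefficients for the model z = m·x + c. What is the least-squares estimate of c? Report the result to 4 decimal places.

Entries of AᵀA: Σx·x = 86, Σx = 14, Σ1 = 4.
Right-hand side: Σx·z = 35, Σz = 0.
AᵀA·[m, c]ᵀ = Aᵀz becomes [[86, 14]; [14, 4]]·[m, c]ᵀ = [35, 0]ᵀ.
Determinant 86·4 − 14² = 148.
m = (35·4 − 14·0)/148 = 35/37; c = (86·0 − 14·35)/148 = -245/74.

c = -3.3108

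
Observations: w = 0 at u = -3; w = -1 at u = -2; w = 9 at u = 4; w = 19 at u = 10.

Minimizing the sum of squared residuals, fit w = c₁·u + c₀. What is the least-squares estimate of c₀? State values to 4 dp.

c₀ = 3.2897

With design matrix M, MᵀM = [[129, 9]; [9, 4]] and Mᵀw = [228, 27]ᵀ.
Eliminating c₀: 4·(row 1) − 9·(row 2) gives 435·c₁ = 4·228 − 9·27 = 669, so c₁ = 223/145.
Then c₀ = (27 − 9·(223/145))/4 = 477/145.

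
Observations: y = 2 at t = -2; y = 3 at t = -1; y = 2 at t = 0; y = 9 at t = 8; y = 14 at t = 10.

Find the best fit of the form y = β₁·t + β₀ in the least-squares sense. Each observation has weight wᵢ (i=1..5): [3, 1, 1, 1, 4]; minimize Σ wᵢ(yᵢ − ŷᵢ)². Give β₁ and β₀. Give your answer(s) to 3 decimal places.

β₁ = 0.989, β₀ = 3.546

Forming AᵀWA = [[477, 41]; [41, 10]] and AᵀWy = [617, 76]ᵀ gives AᵀWA·[β₁, β₀]ᵀ = AᵀWy.
Determinant 477·10 − 41² = 3089.
β₁ = (617·10 − 41·76)/3089 = 3054/3089; β₀ = (477·76 − 41·617)/3089 = 10955/3089.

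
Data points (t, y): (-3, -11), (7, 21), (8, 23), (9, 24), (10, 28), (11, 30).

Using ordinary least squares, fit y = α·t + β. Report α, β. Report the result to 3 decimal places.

Setting ∂/∂α … = 0 gives: 424·α + 42·β = 1190;  42·α + 6·β = 115.
Eliminating β: 6·(row 1) − 42·(row 2) gives 780·α = 6·1190 − 42·115 = 2310, so α = 77/26.
Then β = (115 − 42·(77/26))/6 = -61/39.

α = 2.962, β = -1.564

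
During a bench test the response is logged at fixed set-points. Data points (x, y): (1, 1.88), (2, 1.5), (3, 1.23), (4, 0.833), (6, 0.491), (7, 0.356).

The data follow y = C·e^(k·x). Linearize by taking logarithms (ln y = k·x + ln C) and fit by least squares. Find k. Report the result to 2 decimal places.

With ln yᵢ as the transformed response and xᵢ as the regressor:
AᵀA = [[115.0000, 23.0000]; [23.0000, 6]], rhs = [-10.1653, -0.6831]ᵀ  (here Σx = 23.0000, Σ(x)² = 115.0000, Σln y = -0.6831, Σx·ln y = -10.1653).
Solving (det = 161.0000): k = -0.28124, ln C = 0.96425.

k = -0.28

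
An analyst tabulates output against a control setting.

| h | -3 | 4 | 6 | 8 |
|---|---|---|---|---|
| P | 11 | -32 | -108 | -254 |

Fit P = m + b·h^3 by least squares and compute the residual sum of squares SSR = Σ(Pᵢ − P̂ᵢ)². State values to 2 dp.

Compute the Gram sums: Σ1 = 4, Σh^3 = 765, Σh^3·h^3 = 313625.
Moment sums: ΣP = -383, Σh^3·P = -155721.
So MᵀM·[m, b]ᵀ = MᵀP: [[4, 765]; [765, 313625]]·[m, b]ᵀ = [-383, -155721]ᵀ.
Determinant 4·313625 − 765² = 669275.
m = ((-383)·313625 − 765·(-155721))/669275 = -198362/133855; b = (4·(-155721) − 765·(-383))/669275 = -329889/669275.
Residuals: -553168/669275, 687906/669275, -33866/669275, -100872/669275; SSR = 1181176/669275.

SSR = 1.76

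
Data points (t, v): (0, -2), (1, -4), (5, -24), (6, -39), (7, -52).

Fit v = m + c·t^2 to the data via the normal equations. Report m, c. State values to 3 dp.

From the data, Σ1 = 5, Σt^2 = 111, Σt^2·t^2 = 4323.
For Xᵀv: Σv = -121, Σt^2·v = -4556.
Normal equations: [[5, 111]; [111, 4323]]·[m, c]ᵀ = [-121, -4556]ᵀ.
Eliminating c: 4323·(row 1) − 111·(row 2) gives 9294·m = 4323·(-121) − 111·(-4556) = -17367, so m = -5789/3098.
Then c = ((-4556) − 111·(-5789/3098))/4323 = -9349/9294.

m = -1.869, c = -1.006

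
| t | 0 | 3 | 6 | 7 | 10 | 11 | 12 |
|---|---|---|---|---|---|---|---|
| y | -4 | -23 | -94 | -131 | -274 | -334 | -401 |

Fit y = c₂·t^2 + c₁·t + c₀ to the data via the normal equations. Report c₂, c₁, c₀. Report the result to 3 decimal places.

c₂ = -2.995, c₁ = 2.928, c₀ = -4.262

The normal equations are: 49155·c₂ + 4645·c₁ + 459·c₀ = -135568;  4645·c₂ + 459·c₁ + 49·c₀ = -12776;  459·c₂ + 49·c₁ + 7·c₀ = -1261.
Inverting the 3×3 Gram matrix, [c₂, c₁, c₀]ᵀ = [-838939/280124, 820267/280124, -596889/140062]ᵀ.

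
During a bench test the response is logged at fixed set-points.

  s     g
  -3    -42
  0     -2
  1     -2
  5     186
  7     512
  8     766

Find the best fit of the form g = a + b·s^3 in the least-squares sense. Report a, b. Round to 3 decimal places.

Entries of AᵀA: Σ1 = 6, Σs^3 = 954, Σs^3·s^3 = 396148.
For Aᵀg: Σg = 1418, Σs^3·g = 592190.
Eliminating b: 396148·(row 1) − 954·(row 2) gives 1466772·a = 396148·1418 − 954·592190 = -3211396, so a = -802849/366693.
Then b = (592190 − 954·(-802849/366693))/396148 = 183364/122231.

a = -2.189, b = 1.500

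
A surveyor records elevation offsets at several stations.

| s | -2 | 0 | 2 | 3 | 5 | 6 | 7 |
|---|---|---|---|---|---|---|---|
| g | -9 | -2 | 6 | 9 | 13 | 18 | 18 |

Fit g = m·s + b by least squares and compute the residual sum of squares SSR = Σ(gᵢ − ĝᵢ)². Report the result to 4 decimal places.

From the data, Σs·s = 127, Σs = 21, Σ1 = 7.
And Σs·g = 356, Σg = 53.
MᵀM·[m, b]ᵀ = Mᵀg becomes [[127, 21]; [21, 7]]·[m, b]ᵀ = [356, 53]ᵀ.
Δ = 127·7 − 21² = 448.
m = (356·7 − 21·53)/448 = 197/64; b = (127·53 − 21·356)/448 = -745/448.
Residuals: -529/448, -151/448, 675/448, 10/7, -163/224, 535/448, -211/112; SSR = 5073/448.

SSR = 11.3237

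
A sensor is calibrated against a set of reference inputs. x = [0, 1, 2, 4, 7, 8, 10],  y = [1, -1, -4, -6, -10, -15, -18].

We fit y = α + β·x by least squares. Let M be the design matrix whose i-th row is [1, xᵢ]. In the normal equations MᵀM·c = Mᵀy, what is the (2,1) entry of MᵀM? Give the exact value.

32

Row 2 ↔ basis x, column 1 ↔ basis 1, so (MᵀM)_{2,1} = Σᵢ x = (0)·(1) + (1)·(1) + (2)·(1) + (4)·(1) + (7)·(1) + (8)·(1) + (10)·(1) = 32.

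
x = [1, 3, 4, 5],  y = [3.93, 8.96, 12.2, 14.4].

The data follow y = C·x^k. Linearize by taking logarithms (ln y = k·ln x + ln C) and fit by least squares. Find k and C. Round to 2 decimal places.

k = 0.81, C = 3.88

Taking logs, ln y = k·ln x + ln C, so regress ln y on ln x.
Σln x = 4.0943, Σ(ln x)² = 5.7191, Σln y = 8.7301, Σln x·ln y = 10.1695.
Equations: 5.7191·k + 4.0943·ln C = 10.1695;  4.0943·k + 4·ln C = 8.7301.
Solving (det = 6.1125): k = 0.80718, ln C = 1.35630, so C = exp(1.35630) = 3.88179.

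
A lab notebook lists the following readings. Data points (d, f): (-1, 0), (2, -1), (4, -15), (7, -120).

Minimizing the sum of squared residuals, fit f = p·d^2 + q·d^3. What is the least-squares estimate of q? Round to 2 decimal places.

From the data, Σd^2·d^2 = 2674, Σd^2·d^3 = 17862, Σd^3·d^3 = 121810.
For Xᵀf: Σd^2·f = -6124, Σd^3·f = -42128.
So XᵀX·[p, q]ᵀ = Xᵀf: [[2674, 17862]; [17862, 121810]]·[p, q]ᵀ = [-6124, -42128]ᵀ.
det = 2674·121810 − 17862² = 6668896.
p = ((-6124)·121810 − 17862·(-42128))/6668896 = 62749/64124; q = (2674·(-42128) − 17862·(-6124))/6668896 = -407923/833612.

q = -0.49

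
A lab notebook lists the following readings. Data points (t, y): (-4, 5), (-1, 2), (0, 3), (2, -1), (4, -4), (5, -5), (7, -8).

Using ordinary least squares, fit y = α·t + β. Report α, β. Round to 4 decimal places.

XᵀX·[α, β]ᵀ = Xᵀy reads: 111·α + 13·β = -121;  13·α + 7·β = -8.
Determinant 111·7 − 13² = 608.
α = ((-121)·7 − 13·(-8))/608 = -743/608; β = (111·(-8) − 13·(-121))/608 = 685/608.

α = -1.2220, β = 1.1266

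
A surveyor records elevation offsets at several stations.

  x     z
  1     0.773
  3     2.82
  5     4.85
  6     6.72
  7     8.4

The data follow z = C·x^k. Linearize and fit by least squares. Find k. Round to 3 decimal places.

k = 1.206

With ln zᵢ as the transformed response and ln xᵢ as the regressor:
XᵀX = [[10.7942, 6.4457]; [6.4457, 5]], rhs = [11.2350, 6.3916]ᵀ  (here Σln x = 6.4457, Σ(ln x)² = 10.7942, Σln z = 6.3916, Σln x·ln z = 11.2350).
Solving (det = 12.4237): k = 1.20552, ln C = -0.27577.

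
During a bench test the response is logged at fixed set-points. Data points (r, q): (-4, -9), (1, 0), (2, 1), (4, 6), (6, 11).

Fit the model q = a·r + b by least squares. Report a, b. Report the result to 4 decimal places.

a = 1.9683, b = -1.7430

The normal equations are: 73·a + 9·b = 128;  9·a + 5·b = 9.
(Σr·r = 73, Σr = 9, Σ1 = 5, Σr·q = 128, Σq = 9.)
Determinant 73·5 − 9² = 284.
a = (128·5 − 9·9)/284 = 559/284; b = (73·9 − 9·128)/284 = -495/284.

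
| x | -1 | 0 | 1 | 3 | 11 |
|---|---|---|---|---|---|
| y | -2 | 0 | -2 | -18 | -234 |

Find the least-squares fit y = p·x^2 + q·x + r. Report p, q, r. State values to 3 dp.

Entries of MᵀM: Σx^2·x^2 = 14724, Σx^2·x = 1358, Σx^2 = 132, Σx·x = 132, Σx = 14, Σ1 = 5.
Right-hand side: Σx^2·y = -28480, Σx·y = -2628, Σy = -256.
MᵀM·[p, q, r]ᵀ = Mᵀy becomes [[14724, 1358, 132]; [1358, 132, 14]; [132, 14, 5]]·[p, q, r]ᵀ = [-28480, -2628, -256]ᵀ.
Row-reducing yields p = -158418/82579, q = -1916/11797, r = -8256/82579.

p = -1.918, q = -0.162, r = -0.100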